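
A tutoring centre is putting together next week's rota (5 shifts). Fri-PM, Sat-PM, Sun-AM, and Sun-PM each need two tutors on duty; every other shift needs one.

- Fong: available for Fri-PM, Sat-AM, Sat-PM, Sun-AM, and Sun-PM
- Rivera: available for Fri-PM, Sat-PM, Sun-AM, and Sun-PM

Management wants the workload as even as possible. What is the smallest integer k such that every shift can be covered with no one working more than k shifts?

With 2 tutors and 9 worker-slots to fill, someone must work at least ⌈9/2⌉ = 5 shifts, so k ≥ 5.
k = 5 works: Fri-PM→Fong+Rivera, Sat-AM→Fong, Sat-PM→Fong+Rivera, Sun-AM→Fong+Rivera, Sun-PM→Fong+Rivera.
Loads: Fong 5, Rivera 4 — all ≤ 5.

5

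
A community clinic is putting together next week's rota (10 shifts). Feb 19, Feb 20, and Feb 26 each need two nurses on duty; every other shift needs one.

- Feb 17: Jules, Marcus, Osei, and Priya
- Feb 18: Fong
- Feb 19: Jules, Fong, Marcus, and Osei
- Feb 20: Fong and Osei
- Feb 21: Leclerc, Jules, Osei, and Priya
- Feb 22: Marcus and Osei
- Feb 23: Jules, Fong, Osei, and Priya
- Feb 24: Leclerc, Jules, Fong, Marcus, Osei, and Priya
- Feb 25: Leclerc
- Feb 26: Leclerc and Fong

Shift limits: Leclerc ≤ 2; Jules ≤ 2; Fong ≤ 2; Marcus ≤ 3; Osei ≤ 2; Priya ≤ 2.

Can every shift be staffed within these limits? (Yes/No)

No

Total capacity is 13 and 13 slots are needed, so capacity alone doesn't rule it out.
Shifts {Feb 18, Feb 20, Feb 26} need 5 worker-slots in total, but the nurses available for any of those shifts (Leclerc, Fong, and Osei) can supply at most 4 among them. So no valid schedule exists.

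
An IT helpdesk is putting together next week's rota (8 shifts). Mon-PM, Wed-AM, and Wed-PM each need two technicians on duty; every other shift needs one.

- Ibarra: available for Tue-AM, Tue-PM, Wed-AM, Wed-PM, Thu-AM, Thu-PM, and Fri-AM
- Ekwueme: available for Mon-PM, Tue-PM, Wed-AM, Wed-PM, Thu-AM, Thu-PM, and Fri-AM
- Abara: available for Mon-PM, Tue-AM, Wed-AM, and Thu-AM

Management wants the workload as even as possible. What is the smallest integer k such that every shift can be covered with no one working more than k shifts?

With 3 technicians and 11 worker-slots to fill, someone must work at least ⌈11/3⌉ = 4 shifts, so k ≥ 4.
k = 4 works: Mon-PM→Ekwueme+Abara, Tue-AM→Ibarra, Tue-PM→Ibarra, Wed-AM→Ekwueme+Abara, Wed-PM→Ibarra+Ekwueme, Thu-AM→Abara, Thu-PM→Ibarra, Fri-AM→Ekwueme.
Loads: Ibarra 4, Ekwueme 4, Abara 3 — all ≤ 4.

4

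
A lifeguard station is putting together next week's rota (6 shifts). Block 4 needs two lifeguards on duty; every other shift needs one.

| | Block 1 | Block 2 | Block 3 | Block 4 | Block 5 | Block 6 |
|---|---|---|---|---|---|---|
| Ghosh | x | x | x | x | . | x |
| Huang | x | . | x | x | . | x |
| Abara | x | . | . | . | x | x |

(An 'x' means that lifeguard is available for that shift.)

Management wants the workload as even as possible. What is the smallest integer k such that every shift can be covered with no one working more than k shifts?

3

With 3 lifeguards and 7 worker-slots to fill, someone must work at least ⌈7/3⌉ = 3 shifts, so k ≥ 3.
k = 3 works: Block 1→Huang, Block 2→Ghosh, Block 3→Ghosh, Block 4→Ghosh+Huang, Block 5→Abara, Block 6→Huang.
Loads: Ghosh 3, Huang 3, Abara 1 — all ≤ 3.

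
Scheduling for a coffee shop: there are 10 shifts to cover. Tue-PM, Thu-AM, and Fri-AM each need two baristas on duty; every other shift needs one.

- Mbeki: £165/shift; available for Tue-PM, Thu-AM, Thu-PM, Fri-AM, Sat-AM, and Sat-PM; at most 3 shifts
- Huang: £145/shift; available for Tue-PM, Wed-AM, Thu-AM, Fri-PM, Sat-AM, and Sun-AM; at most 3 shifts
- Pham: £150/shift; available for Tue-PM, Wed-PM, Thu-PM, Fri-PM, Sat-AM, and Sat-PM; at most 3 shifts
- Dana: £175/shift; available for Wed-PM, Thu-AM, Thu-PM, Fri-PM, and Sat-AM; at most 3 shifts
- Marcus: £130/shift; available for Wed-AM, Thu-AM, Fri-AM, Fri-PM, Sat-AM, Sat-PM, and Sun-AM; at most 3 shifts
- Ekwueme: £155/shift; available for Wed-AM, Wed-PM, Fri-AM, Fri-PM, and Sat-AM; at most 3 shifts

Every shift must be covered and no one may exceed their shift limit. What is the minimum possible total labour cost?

Picking the cheapest available barista for each shift independently would cost £1805, but that ignores the shift limits.
An optimal schedule: Tue-PM→Huang+Pham, Wed-AM→Marcus, Wed-PM→Ekwueme, Thu-AM→Huang+Mbeki, Thu-PM→Pham, Fri-AM→Marcus+Ekwueme, Fri-PM→Huang, Sat-AM→Ekwueme, Sat-PM→Pham, Sun-AM→Marcus.
Total: 145 + 150 + 130 + 155 + 145 + 165 + 150 + 130 + 155 + 145 + 155 + 150 + 130 = £1905.

£1905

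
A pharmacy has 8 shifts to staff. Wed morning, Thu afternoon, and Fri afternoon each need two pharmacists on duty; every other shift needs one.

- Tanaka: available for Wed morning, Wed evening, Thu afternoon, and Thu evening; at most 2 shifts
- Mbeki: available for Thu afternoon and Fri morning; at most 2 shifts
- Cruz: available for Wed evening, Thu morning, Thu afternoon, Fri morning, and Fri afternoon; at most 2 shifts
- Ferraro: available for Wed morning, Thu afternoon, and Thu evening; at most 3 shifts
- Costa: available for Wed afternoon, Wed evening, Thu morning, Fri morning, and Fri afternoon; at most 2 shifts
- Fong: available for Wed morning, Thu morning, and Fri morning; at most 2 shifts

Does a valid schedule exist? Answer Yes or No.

Yes

Wed afternoon can only be covered by Costa, so that assignment is forced.
Fri afternoon can only be covered by Cruz and Costa, so that assignment is forced.
One valid schedule: Wed morning→Tanaka+Ferraro, Wed afternoon→Costa, Wed evening→Cruz, Thu morning→Fong, Thu afternoon→Mbeki+Ferraro, Thu evening→Tanaka, Fri morning→Mbeki, Fri afternoon→Cruz+Costa.
Loads: Tanaka 2/2, Mbeki 2/2, Cruz 2/2, Ferraro 2/3, Costa 2/2, Fong 1/2 — all within limits.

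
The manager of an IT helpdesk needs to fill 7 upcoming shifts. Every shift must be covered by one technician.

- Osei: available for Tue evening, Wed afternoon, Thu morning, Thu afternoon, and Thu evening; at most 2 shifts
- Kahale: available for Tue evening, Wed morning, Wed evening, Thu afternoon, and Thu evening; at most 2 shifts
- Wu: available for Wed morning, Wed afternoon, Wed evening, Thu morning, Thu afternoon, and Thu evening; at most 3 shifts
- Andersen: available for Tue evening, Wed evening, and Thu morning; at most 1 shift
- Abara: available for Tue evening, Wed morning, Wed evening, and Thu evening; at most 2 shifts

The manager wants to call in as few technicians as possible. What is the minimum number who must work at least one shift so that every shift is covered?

3

7 slots to fill and no one can take more than 3, so at least ⌈7/3⌉ = 3 technicians are needed.
Osei, Kahale, and Wu alone can cover everything: Tue evening→Osei, Wed morning→Kahale, Wed afternoon→Osei, Wed evening→Kahale, Thu morning→Wu, Thu afternoon→Wu, Thu evening→Wu.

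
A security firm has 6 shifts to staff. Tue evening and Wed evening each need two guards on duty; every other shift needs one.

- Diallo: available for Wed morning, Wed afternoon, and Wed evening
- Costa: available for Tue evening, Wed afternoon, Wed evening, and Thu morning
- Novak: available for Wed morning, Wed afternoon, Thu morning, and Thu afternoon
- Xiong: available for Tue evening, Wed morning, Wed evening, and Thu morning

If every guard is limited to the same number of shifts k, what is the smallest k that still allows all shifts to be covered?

With 4 guards and 8 worker-slots to fill, someone must work at least ⌈8/4⌉ = 2 shifts, so k ≥ 2.
k = 2 works: Tue evening→Costa+Xiong, Wed morning→Diallo, Wed afternoon→Diallo, Wed evening→Costa+Xiong, Thu morning→Novak, Thu afternoon→Novak.
Loads: Diallo 2, Costa 2, Novak 2, Xiong 2 — all ≤ 2.

2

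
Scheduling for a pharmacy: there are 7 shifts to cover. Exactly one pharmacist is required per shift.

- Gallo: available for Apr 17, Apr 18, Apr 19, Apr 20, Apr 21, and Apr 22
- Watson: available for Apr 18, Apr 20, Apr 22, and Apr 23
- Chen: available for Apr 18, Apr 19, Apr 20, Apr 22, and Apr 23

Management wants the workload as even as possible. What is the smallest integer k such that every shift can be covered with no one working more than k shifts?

3

With 3 pharmacists and 7 worker-slots to fill, someone must work at least ⌈7/3⌉ = 3 shifts, so k ≥ 3.
k = 3 works: Apr 17→Gallo, Apr 18→Watson, Apr 19→Gallo, Apr 20→Watson, Apr 21→Gallo, Apr 22→Chen, Apr 23→Watson.
Loads: Gallo 3, Watson 3, Chen 1 — all ≤ 3.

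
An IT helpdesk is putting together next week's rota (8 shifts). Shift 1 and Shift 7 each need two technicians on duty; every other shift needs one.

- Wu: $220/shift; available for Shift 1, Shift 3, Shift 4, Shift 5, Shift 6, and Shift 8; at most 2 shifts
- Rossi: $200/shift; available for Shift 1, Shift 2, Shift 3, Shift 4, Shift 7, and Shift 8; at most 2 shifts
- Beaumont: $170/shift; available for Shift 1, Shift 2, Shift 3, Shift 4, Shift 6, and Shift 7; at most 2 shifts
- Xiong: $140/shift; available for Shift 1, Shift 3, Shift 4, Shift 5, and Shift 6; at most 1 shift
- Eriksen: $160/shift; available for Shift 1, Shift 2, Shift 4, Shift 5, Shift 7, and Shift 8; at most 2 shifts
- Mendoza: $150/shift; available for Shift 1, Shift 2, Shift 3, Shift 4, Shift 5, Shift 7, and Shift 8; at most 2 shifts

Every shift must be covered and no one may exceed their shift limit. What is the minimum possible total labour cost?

Picking the cheapest available technician for each shift independently would cost $1460, but that ignores the shift limits.
An optimal schedule: Shift 1→Rossi+Wu, Shift 2→Mendoza, Shift 3→Beaumont, Shift 4→Eriksen, Shift 5→Mendoza, Shift 6→Xiong, Shift 7→Beaumont+Rossi, Shift 8→Eriksen.
Total: 200 + 220 + 150 + 170 + 160 + 150 + 140 + 170 + 200 + 160 = $1720.

$1720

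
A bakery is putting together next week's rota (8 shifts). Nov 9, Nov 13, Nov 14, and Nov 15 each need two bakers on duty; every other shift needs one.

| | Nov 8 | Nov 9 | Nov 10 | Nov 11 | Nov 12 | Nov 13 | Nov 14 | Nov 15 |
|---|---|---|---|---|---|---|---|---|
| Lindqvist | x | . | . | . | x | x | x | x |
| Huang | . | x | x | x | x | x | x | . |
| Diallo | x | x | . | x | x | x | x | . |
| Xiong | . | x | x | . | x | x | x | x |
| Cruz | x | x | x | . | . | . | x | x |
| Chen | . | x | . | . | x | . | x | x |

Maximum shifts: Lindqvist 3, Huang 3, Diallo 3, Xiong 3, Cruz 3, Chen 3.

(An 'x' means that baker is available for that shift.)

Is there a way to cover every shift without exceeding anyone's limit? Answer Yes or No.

Yes

One valid schedule: Nov 8→Lindqvist, Nov 9→Diallo+Xiong, Nov 10→Huang, Nov 11→Huang, Nov 12→Lindqvist, Nov 13→Lindqvist+Huang, Nov 14→Diallo+Xiong, Nov 15→Xiong+Cruz.
Loads: Lindqvist 3/3, Huang 3/3, Diallo 2/3, Xiong 3/3, Cruz 1/3, Chen 0/3 — all within limits.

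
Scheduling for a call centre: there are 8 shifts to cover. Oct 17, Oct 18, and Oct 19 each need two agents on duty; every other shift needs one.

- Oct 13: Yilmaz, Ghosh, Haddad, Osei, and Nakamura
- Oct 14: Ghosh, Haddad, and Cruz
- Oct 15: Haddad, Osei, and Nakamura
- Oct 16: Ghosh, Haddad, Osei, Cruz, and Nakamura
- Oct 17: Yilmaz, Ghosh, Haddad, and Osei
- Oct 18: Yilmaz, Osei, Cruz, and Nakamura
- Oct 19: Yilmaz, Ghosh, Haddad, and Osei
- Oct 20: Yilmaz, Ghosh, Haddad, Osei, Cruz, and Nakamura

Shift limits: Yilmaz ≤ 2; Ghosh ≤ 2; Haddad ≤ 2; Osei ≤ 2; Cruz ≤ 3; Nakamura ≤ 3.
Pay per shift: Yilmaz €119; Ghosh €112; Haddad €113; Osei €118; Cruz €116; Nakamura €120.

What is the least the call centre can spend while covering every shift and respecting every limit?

€1272

Picking the cheapest available agent for each shift independently would cost €1245, but that ignores the shift limits.
An optimal schedule: Oct 13→Ghosh, Oct 14→Ghosh, Oct 15→Haddad, Oct 16→Cruz, Oct 17→Haddad+Osei, Oct 18→Cruz+Yilmaz, Oct 19→Osei+Yilmaz, Oct 20→Cruz.
Total: 112 + 112 + 113 + 116 + 113 + 118 + 116 + 119 + 118 + 119 + 116 = €1272.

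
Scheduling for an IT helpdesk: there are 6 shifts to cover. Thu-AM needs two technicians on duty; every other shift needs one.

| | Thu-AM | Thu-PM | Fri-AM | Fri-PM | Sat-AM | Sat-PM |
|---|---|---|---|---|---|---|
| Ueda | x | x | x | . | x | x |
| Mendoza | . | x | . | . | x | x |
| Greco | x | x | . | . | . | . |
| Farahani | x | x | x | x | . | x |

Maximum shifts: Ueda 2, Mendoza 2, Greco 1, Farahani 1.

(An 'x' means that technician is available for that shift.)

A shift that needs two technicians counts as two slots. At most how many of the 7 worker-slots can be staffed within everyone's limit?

6

Total capacity across all technicians is 2+2+1+1 = 6, and 7 slots are needed, so at most 6 can be filled.
An assignment achieving 6: Thu-AM→Greco, Thu-PM→Mendoza, Fri-AM→Ueda, Fri-PM→Farahani, Sat-AM→Ueda, Sat-PM→Mendoza.
Loads: Ueda 2/2, Mendoza 2/2, Greco 1/1, Farahani 1/1.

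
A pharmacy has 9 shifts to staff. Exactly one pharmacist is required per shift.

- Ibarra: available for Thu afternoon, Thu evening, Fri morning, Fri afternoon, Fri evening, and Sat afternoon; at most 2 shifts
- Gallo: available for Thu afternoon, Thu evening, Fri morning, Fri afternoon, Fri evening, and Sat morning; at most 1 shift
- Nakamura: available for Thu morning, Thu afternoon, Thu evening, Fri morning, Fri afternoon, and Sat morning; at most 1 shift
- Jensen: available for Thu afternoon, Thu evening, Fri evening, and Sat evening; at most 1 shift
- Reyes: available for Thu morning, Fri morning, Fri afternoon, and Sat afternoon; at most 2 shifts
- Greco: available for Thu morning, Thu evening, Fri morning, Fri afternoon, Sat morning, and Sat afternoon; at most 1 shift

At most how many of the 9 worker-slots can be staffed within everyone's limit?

8

Total capacity across all pharmacists is 2+1+1+1+2+1 = 8, and 9 slots are needed, so at most 8 can be filled.
An assignment achieving 8: Thu morning→Nakamura, Thu evening→Greco, Fri morning→Reyes, Fri afternoon→Reyes, Fri evening→Ibarra, Sat morning→Gallo, Sat afternoon→Ibarra, Sat evening→Jensen.
Loads: Ibarra 2/2, Gallo 1/1, Nakamura 1/1, Jensen 1/1, Reyes 2/2, Greco 1/1.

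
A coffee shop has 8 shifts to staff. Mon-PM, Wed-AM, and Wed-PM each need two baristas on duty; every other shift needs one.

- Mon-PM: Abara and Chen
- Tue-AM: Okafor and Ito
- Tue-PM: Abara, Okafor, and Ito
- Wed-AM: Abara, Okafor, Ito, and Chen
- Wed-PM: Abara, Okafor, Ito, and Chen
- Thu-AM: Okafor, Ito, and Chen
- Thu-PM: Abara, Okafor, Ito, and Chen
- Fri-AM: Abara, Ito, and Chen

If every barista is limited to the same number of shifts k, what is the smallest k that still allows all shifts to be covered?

With 4 baristas and 11 worker-slots to fill, someone must work at least ⌈11/4⌉ = 3 shifts, so k ≥ 3.
k = 3 works: Mon-PM→Abara+Chen, Tue-AM→Okafor, Tue-PM→Abara, Wed-AM→Ito+Chen, Wed-PM→Ito+Chen, Thu-AM→Okafor, Thu-PM→Okafor, Fri-AM→Abara.
Loads: Abara 3, Okafor 3, Ito 2, Chen 3 — all ≤ 3.

3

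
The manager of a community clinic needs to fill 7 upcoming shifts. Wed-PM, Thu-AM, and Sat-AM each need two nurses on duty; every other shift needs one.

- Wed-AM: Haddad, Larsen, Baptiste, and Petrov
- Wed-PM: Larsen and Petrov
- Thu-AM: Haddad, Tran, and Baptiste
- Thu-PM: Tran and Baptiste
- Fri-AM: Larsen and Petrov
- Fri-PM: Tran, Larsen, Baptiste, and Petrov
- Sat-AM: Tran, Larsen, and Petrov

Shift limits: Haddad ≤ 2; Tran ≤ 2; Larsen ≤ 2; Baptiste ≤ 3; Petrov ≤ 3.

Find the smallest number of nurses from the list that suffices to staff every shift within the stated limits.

4

10 slots to fill and no one can take more than 3, so at least ⌈10/3⌉ = 4 nurses are needed.
Haddad, Larsen, Baptiste, and Petrov alone can cover everything: Wed-AM→Haddad, Wed-PM→Larsen+Petrov, Thu-AM→Haddad+Baptiste, Thu-PM→Baptiste, Fri-AM→Petrov, Fri-PM→Baptiste, Sat-AM→Larsen+Petrov.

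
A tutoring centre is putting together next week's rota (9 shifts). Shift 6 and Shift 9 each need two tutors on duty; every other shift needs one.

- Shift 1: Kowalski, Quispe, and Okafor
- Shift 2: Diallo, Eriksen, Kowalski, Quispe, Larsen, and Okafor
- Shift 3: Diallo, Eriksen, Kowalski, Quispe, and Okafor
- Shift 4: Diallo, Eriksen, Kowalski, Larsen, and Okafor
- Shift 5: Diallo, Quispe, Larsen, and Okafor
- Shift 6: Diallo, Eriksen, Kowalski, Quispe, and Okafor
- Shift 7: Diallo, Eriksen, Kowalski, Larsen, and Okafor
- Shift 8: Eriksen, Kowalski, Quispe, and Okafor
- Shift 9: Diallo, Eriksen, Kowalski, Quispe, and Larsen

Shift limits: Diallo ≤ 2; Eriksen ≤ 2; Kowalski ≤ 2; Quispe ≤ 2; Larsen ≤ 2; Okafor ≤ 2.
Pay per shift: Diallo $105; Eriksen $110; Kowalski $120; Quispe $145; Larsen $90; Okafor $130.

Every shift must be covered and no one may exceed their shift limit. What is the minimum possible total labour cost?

$1255

Picking the cheapest available tutor for each shift independently would cost $1105, but that ignores the shift limits.
An optimal schedule: Shift 1→Kowalski, Shift 2→Okafor, Shift 3→Diallo, Shift 4→Larsen, Shift 5→Larsen, Shift 6→Eriksen+Okafor, Shift 7→Diallo, Shift 8→Eriksen, Shift 9→Kowalski+Quispe.
Total: 120 + 130 + 105 + 90 + 90 + 110 + 130 + 105 + 110 + 120 + 145 = $1255.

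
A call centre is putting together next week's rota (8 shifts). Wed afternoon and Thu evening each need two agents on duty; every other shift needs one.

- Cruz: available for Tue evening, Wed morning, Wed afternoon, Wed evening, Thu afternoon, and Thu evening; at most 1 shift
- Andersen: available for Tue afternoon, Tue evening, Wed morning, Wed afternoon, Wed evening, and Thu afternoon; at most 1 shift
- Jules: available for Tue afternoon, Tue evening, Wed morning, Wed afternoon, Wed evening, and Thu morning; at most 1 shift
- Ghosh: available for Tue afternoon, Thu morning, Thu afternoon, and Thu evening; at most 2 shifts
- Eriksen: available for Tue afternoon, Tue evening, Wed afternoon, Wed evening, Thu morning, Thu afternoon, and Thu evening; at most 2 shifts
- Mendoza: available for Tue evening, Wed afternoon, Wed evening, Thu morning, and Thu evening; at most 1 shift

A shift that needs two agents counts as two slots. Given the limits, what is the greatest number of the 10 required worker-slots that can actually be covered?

8

Total capacity across all agents is 1+1+1+2+2+1 = 8, and 10 slots are needed, so at most 8 can be filled.
An assignment achieving 8: Tue afternoon→Andersen, Tue evening→Eriksen, Wed morning→Cruz, Wed afternoon→Mendoza, Thu morning→Jules, Thu afternoon→Ghosh, Thu evening→Ghosh+Eriksen.
Loads: Cruz 1/1, Andersen 1/1, Jules 1/1, Ghosh 2/2, Eriksen 2/2, Mendoza 1/1.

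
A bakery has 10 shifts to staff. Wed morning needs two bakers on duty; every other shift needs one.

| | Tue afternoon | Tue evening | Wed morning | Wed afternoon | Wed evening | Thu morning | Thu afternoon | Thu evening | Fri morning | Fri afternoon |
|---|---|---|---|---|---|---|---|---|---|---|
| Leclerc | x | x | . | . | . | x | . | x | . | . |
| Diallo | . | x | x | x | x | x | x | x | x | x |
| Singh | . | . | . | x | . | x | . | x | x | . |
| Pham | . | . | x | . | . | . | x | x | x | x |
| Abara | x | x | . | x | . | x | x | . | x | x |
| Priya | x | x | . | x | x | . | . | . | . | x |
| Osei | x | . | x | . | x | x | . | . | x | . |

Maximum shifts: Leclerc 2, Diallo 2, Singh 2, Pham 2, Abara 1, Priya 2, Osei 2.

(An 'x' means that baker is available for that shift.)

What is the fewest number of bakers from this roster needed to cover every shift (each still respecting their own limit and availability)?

11 slots to fill and no one can take more than 2, so at least ⌈11/2⌉ = 6 bakers are needed.
Leclerc, Diallo, Singh, Pham, Abara, and Priya alone can cover everything: Tue afternoon→Leclerc, Tue evening→Leclerc, Wed morning→Diallo+Pham, Wed afternoon→Priya, Wed evening→Diallo, Thu morning→Singh, Thu afternoon→Pham, Thu evening→Singh, Fri morning→Abara, Fri afternoon→Priya.

6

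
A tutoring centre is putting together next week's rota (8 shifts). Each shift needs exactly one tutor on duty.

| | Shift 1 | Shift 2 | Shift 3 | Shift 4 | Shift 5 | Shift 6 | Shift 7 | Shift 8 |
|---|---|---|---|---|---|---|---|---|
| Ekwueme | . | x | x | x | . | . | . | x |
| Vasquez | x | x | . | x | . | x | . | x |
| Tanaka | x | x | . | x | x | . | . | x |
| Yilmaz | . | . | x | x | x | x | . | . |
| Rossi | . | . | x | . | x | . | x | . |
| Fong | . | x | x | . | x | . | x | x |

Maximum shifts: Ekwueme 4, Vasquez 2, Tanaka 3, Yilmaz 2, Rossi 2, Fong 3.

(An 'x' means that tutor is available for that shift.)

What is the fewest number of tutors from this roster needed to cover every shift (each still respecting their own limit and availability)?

3

8 slots to fill and no one can take more than 4, so at least ⌈8/4⌉ = 2 tutors are needed.
Any 2 tutors together have capacity at most 4+3 = 7 < 8 slots, so 2 can never suffice.
Ekwueme, Vasquez, and Rossi alone can cover everything: Shift 1→Vasquez, Shift 2→Ekwueme, Shift 3→Ekwueme, Shift 4→Ekwueme, Shift 5→Rossi, Shift 6→Vasquez, Shift 7→Rossi, Shift 8→Ekwueme.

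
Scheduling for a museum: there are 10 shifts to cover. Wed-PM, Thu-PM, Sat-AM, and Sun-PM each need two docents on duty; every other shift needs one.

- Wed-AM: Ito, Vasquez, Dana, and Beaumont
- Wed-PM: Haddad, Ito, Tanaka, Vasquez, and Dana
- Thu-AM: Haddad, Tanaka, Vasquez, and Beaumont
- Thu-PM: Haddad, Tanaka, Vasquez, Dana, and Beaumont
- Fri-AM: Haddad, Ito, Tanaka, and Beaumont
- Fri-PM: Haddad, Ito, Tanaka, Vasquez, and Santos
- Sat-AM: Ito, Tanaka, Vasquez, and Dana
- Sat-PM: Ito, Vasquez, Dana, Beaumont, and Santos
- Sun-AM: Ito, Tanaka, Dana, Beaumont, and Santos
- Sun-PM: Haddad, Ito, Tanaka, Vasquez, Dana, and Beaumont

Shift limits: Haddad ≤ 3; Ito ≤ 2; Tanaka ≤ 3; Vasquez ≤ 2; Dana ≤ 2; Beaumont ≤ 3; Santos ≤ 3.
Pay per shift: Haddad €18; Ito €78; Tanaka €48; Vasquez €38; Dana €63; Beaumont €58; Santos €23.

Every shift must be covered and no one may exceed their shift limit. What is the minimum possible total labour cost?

€517

Picking the cheapest available docent for each shift independently would cost €392, but that ignores the shift limits.
An optimal schedule: Wed-AM→Vasquez, Wed-PM→Haddad+Tanaka, Thu-AM→Haddad, Thu-PM→Haddad+Beaumont, Fri-AM→Beaumont, Fri-PM→Santos, Sat-AM→Vasquez+Tanaka, Sat-PM→Santos, Sun-AM→Santos, Sun-PM→Tanaka+Beaumont.
Total: 38 + 18 + 48 + 18 + 18 + 58 + 58 + 23 + 38 + 48 + 23 + 23 + 48 + 58 = €517.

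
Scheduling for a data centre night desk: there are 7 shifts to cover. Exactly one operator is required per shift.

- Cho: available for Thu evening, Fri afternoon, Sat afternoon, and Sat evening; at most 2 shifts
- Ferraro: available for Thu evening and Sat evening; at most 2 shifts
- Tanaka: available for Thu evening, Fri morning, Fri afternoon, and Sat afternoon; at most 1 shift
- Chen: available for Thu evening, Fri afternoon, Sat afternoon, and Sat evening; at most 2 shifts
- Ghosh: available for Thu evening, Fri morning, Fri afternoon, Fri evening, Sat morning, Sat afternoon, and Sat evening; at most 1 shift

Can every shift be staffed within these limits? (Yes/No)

Total capacity is 8 and 7 slots are needed, so capacity alone doesn't rule it out.
Shifts {Fri evening, Sat morning} need 2 worker-slots in total, but the operators available for any of those shifts (Ghosh) can supply at most 1 among them. So no valid schedule exists.

No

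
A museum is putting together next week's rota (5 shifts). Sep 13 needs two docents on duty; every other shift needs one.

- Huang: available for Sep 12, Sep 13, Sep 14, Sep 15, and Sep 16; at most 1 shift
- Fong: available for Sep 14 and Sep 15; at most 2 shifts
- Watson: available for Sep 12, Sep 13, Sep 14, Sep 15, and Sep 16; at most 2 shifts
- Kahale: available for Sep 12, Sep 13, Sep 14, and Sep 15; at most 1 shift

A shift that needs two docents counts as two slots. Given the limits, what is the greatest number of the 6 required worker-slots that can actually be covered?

Total capacity across all docents is 1+2+2+1 = 6, and 6 slots are needed, so at most 6 can be filled.
An assignment achieving 6: Sep 12→Watson, Sep 13→Watson+Kahale, Sep 14→Fong, Sep 15→Fong, Sep 16→Huang.
Loads: Huang 1/1, Fong 2/2, Watson 2/2, Kahale 1/1.

6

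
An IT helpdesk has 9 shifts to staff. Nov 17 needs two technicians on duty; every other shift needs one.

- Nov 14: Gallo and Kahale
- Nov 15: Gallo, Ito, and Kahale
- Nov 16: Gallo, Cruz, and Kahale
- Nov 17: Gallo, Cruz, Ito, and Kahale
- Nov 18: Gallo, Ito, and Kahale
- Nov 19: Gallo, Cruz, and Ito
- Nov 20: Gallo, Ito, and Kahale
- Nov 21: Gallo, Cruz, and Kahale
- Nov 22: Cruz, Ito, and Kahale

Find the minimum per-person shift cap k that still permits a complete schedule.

With 4 technicians and 10 worker-slots to fill, someone must work at least ⌈10/4⌉ = 3 shifts, so k ≥ 3.
k = 3 works: Nov 14→Gallo, Nov 15→Gallo, Nov 16→Gallo, Nov 17→Ito+Kahale, Nov 18→Ito, Nov 19→Cruz, Nov 20→Ito, Nov 21→Cruz, Nov 22→Cruz.
Loads: Gallo 3, Cruz 3, Ito 3, Kahale 1 — all ≤ 3.

3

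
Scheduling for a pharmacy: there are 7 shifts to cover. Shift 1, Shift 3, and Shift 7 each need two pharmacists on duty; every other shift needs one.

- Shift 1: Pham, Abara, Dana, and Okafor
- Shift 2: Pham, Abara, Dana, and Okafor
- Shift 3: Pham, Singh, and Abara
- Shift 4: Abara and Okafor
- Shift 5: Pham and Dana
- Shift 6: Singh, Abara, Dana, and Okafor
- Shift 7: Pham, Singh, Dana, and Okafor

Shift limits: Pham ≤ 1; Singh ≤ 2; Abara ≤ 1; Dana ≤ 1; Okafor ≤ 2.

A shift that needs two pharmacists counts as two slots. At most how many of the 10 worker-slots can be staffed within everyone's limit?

7

Total capacity across all pharmacists is 1+2+1+1+2 = 7, and 10 slots are needed, so at most 7 can be filled.
An assignment achieving 7: Shift 1→Dana+Okafor, Shift 2→Okafor, Shift 3→Singh, Shift 4→Abara, Shift 5→Pham, Shift 6→Singh.
Loads: Pham 1/1, Singh 2/2, Abara 1/1, Dana 1/1, Okafor 2/2.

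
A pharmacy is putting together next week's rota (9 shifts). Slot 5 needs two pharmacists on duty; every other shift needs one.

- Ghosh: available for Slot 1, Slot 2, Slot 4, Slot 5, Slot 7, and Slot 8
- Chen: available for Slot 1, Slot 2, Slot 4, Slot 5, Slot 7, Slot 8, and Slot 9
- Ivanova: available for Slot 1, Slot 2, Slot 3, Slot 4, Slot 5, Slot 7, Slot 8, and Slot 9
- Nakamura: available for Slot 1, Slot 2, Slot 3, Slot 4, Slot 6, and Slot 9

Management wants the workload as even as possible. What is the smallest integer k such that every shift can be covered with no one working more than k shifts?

With 4 pharmacists and 10 worker-slots to fill, someone must work at least ⌈10/4⌉ = 3 shifts, so k ≥ 3.
k = 3 works: Slot 1→Chen, Slot 2→Ivanova, Slot 3→Ivanova, Slot 4→Ivanova, Slot 5→Ghosh+Chen, Slot 6→Nakamura, Slot 7→Ghosh, Slot 8→Ghosh, Slot 9→Chen.
Loads: Ghosh 3, Chen 3, Ivanova 3, Nakamura 1 — all ≤ 3.

3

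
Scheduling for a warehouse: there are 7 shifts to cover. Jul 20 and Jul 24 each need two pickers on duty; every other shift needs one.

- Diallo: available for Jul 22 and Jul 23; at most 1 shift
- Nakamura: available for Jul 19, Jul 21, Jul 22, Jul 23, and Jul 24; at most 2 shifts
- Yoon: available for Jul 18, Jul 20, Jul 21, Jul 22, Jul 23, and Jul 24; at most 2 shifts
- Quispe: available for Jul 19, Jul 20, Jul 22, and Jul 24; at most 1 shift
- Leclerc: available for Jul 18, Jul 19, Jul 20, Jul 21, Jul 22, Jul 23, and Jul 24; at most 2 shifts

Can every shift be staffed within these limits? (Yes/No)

No

Total capacity is 1+2+2+1+2 = 8 but 9 worker-slots are needed — infeasible.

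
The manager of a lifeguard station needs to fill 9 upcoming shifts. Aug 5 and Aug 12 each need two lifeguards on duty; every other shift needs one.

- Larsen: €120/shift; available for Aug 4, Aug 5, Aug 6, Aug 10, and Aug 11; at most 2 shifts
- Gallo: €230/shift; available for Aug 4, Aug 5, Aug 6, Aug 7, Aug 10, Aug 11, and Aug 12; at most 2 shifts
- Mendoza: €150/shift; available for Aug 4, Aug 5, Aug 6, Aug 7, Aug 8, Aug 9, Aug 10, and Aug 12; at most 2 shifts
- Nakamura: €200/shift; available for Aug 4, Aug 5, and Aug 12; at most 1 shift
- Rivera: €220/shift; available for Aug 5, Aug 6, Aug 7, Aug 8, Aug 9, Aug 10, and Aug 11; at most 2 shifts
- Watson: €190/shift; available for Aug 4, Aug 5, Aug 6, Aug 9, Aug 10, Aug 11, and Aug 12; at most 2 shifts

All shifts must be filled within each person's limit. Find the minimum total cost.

€2020

Picking the cheapest available lifeguard for each shift independently would cost €1540, but that ignores the shift limits.
An optimal schedule: Aug 4→Larsen, Aug 5→Rivera+Watson, Aug 6→Gallo, Aug 7→Gallo, Aug 8→Mendoza, Aug 9→Mendoza, Aug 10→Rivera, Aug 11→Larsen, Aug 12→Nakamura+Watson.
Total: 120 + 220 + 190 + 230 + 230 + 150 + 150 + 220 + 120 + 200 + 190 = €2020.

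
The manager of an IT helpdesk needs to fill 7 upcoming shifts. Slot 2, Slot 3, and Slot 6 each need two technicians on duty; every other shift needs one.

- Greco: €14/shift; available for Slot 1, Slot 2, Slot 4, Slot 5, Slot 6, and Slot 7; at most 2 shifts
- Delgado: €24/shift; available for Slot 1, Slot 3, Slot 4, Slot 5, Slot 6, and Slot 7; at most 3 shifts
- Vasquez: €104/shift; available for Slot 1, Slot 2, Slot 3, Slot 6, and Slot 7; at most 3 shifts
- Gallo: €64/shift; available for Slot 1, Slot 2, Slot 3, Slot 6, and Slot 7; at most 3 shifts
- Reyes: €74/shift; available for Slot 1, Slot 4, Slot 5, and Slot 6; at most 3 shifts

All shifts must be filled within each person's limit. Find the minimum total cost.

€440

Picking the cheapest available technician for each shift independently would cost €260, but that ignores the shift limits.
An optimal schedule: Slot 1→Reyes, Slot 2→Greco+Gallo, Slot 3→Delgado+Gallo, Slot 4→Greco, Slot 5→Delgado, Slot 6→Gallo+Reyes, Slot 7→Delgado.
Total: 74 + 14 + 64 + 24 + 64 + 14 + 24 + 64 + 74 + 24 = €440.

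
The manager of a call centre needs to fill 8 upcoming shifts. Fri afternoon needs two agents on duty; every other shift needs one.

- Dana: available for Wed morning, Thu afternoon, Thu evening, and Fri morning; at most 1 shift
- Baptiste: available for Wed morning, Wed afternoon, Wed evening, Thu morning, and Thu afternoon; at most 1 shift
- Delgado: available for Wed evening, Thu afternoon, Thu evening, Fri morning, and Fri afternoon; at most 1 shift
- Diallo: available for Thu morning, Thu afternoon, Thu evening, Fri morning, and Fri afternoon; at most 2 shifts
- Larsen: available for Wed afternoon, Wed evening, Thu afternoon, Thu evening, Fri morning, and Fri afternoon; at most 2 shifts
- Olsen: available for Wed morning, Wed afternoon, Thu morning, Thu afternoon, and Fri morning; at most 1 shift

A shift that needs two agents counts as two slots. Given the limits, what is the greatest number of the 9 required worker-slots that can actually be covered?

8

Total capacity across all agents is 1+1+1+2+2+1 = 8, and 9 slots are needed, so at most 8 can be filled.
An assignment achieving 8: Wed morning→Dana, Wed afternoon→Baptiste, Wed evening→Delgado, Thu morning→Diallo, Thu evening→Larsen, Fri morning→Olsen, Fri afternoon→Diallo+Larsen.
Loads: Dana 1/1, Baptiste 1/1, Delgado 1/1, Diallo 2/2, Larsen 2/2, Olsen 1/1.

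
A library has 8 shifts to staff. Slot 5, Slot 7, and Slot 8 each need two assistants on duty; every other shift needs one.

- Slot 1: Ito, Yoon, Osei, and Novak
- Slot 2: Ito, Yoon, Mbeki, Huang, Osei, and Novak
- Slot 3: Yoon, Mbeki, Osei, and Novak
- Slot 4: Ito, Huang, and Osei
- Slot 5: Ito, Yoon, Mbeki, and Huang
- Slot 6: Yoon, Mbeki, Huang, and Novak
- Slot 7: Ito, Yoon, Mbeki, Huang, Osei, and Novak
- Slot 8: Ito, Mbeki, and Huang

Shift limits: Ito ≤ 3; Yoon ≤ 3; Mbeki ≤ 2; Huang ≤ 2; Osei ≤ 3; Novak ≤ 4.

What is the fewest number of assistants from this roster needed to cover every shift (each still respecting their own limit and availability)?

4

11 slots to fill and no one can take more than 4, so at least ⌈11/4⌉ = 3 assistants are needed.
Any 3 assistants together have capacity at most 4+3+3 = 10 < 11 slots, so 3 can never suffice.
Ito, Yoon, Mbeki, and Osei alone can cover everything: Slot 1→Ito, Slot 2→Osei, Slot 3→Osei, Slot 4→Ito, Slot 5→Yoon+Mbeki, Slot 6→Yoon, Slot 7→Yoon+Osei, Slot 8→Ito+Mbeki.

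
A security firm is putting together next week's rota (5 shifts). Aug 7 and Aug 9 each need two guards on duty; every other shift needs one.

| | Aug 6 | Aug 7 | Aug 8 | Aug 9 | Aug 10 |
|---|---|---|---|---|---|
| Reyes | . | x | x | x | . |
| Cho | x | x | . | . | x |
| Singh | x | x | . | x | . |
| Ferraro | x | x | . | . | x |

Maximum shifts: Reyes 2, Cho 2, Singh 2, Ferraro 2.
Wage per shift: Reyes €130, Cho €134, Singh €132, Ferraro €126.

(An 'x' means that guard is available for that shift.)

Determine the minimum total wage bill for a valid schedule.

Aug 8 can only be covered by Reyes, so that assignment is forced.
Aug 9 can only be covered by Reyes and Singh, so that assignment is forced.
Picking the cheapest available guard for each shift independently would cost €900, but that ignores the shift limits.
An optimal schedule: Aug 6→Ferraro, Aug 7→Singh+Cho, Aug 8→Reyes, Aug 9→Reyes+Singh, Aug 10→Ferraro.
Total: 126 + 132 + 134 + 130 + 130 + 132 + 126 = €910.

€910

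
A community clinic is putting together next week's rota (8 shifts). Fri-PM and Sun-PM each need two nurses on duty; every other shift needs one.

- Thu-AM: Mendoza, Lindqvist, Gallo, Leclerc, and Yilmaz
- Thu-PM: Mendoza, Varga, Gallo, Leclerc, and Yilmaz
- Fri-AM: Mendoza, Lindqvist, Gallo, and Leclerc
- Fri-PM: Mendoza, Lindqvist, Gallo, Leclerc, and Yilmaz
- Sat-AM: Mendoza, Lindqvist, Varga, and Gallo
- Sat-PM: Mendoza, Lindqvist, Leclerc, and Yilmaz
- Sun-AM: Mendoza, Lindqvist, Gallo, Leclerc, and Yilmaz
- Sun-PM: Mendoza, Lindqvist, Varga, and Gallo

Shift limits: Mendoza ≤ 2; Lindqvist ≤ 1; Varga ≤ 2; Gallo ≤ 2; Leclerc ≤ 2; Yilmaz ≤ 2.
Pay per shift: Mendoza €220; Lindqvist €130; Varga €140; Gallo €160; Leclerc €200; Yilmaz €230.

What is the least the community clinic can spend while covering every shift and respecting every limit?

€1800

Picking the cheapest available nurse for each shift independently would cost €1350, but that ignores the shift limits.
An optimal schedule: Thu-AM→Gallo, Thu-PM→Varga, Fri-AM→Mendoza, Fri-PM→Leclerc+Yilmaz, Sat-AM→Mendoza, Sat-PM→Lindqvist, Sun-AM→Leclerc, Sun-PM→Varga+Gallo.
Total: 160 + 140 + 220 + 200 + 230 + 220 + 130 + 200 + 140 + 160 = €1800.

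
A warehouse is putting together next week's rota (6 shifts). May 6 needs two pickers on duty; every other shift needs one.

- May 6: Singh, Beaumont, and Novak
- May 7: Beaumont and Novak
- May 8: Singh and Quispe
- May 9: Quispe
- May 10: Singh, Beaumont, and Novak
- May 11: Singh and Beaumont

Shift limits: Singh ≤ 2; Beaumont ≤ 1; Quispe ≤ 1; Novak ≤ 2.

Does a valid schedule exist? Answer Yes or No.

Total capacity is 2+1+1+2 = 6 but 7 worker-slots are needed — infeasible.

No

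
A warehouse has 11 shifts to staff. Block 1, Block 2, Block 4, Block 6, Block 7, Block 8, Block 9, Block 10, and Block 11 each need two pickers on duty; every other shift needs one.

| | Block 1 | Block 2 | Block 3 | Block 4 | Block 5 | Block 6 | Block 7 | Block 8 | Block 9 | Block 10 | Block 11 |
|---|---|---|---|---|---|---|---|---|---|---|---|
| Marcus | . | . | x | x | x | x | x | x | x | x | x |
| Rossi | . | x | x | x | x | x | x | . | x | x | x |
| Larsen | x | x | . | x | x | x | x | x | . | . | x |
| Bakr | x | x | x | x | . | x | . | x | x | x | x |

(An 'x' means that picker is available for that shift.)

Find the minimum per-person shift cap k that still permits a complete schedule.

5

With 4 pickers and 20 worker-slots to fill, someone must work at least ⌈20/4⌉ = 5 shifts, so k ≥ 5.
k = 5 works: Block 1→Larsen+Bakr, Block 2→Rossi+Larsen, Block 3→Marcus, Block 4→Rossi+Bakr, Block 5→Marcus, Block 6→Larsen+Bakr, Block 7→Marcus+Rossi, Block 8→Marcus+Larsen, Block 9→Marcus+Rossi, Block 10→Rossi+Bakr, Block 11→Larsen+Bakr.
Loads: Marcus 5, Rossi 5, Larsen 5, Bakr 5 — all ≤ 5.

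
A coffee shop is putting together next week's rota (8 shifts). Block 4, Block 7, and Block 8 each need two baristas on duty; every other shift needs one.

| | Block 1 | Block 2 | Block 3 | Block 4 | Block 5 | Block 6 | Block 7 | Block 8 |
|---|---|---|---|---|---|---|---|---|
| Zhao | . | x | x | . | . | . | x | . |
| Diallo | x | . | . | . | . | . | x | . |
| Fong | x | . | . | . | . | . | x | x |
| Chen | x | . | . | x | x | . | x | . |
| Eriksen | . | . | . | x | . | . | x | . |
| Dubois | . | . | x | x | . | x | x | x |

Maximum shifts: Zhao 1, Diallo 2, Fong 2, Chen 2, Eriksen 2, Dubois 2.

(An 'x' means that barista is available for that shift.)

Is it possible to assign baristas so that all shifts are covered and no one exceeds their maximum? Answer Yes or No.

No

Total capacity is 11 and 11 slots are needed, so capacity alone doesn't rule it out.
Shifts {Block 2, Block 3, Block 6, Block 8} need 5 worker-slots in total, but the baristas available for any of those shifts (Zhao, Fong, and Dubois) can supply at most 4 among them. So no valid schedule exists.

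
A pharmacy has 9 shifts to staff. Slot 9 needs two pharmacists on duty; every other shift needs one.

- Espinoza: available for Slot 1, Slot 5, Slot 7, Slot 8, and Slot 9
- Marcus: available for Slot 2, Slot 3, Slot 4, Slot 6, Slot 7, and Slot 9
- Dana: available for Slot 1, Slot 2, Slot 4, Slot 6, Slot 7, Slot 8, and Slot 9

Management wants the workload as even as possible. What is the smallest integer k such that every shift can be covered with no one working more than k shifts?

4

With 3 pharmacists and 10 worker-slots to fill, someone must work at least ⌈10/3⌉ = 4 shifts, so k ≥ 4.
k = 4 works: Slot 1→Espinoza, Slot 2→Marcus, Slot 3→Marcus, Slot 4→Marcus, Slot 5→Espinoza, Slot 6→Marcus, Slot 7→Dana, Slot 8→Espinoza, Slot 9→Espinoza+Dana.
Loads: Espinoza 4, Marcus 4, Dana 2 — all ≤ 4.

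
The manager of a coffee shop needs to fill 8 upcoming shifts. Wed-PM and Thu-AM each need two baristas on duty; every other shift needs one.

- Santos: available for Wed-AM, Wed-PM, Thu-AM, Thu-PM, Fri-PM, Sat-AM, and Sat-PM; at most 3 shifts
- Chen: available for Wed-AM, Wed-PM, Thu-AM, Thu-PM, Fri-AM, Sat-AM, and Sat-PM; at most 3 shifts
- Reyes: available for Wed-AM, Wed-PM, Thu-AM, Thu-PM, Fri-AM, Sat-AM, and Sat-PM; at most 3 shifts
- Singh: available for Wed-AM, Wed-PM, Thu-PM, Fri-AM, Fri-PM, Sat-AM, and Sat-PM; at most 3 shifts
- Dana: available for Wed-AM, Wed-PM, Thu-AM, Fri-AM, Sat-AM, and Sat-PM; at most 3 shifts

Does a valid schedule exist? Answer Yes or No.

Yes

One valid schedule: Wed-AM→Santos, Wed-PM→Reyes+Singh, Thu-AM→Reyes+Dana, Thu-PM→Santos, Fri-AM→Chen, Fri-PM→Santos, Sat-AM→Chen, Sat-PM→Chen.
Loads: Santos 3/3, Chen 3/3, Reyes 2/3, Singh 1/3, Dana 1/3 — all within limits.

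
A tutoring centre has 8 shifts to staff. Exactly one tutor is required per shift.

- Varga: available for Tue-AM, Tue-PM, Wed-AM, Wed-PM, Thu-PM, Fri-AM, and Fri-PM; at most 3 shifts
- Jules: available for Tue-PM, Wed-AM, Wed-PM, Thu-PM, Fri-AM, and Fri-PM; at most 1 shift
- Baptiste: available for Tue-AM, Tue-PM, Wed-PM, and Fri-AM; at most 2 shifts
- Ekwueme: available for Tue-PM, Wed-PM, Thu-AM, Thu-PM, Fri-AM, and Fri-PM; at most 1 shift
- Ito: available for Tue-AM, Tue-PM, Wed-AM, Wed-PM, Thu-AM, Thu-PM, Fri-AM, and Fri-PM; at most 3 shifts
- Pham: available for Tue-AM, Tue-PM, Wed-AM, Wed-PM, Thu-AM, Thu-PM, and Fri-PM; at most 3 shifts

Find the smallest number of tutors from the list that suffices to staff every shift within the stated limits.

3

8 slots to fill and no one can take more than 3, so at least ⌈8/3⌉ = 3 tutors are needed.
Varga, Baptiste, and Ito alone can cover everything: Tue-AM→Baptiste, Tue-PM→Baptiste, Wed-AM→Varga, Wed-PM→Ito, Thu-AM→Ito, Thu-PM→Varga, Fri-AM→Ito, Fri-PM→Varga.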